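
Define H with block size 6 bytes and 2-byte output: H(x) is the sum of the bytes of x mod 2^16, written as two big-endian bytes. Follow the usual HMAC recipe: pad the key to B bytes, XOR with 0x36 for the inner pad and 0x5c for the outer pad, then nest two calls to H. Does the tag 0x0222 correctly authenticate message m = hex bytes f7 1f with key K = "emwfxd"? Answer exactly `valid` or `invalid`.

Key "emwfxd" = 65 6d 77 66 78 64 is exactly B = 6 bytes: K' = 65 6d 77 66 78 64.
K' ⊕ ipad = 53 5b 41 50 4e 52; K' ⊕ opad = 39 31 2b 3a 24 38.
Inner hash: sum = 83+91+65+80+78+82+247+31 = 757 → 02 f5.
Outer hash (recomputed tag): sum = 57+49+43+58+36+56+2+245 = 546 → 02 22.
Recomputed tag = 0222; claimed = 0222 → match.

valid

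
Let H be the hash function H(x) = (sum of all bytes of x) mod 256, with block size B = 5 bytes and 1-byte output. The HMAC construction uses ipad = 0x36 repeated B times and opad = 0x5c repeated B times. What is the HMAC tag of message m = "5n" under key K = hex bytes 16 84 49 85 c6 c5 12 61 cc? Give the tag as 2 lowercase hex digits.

Key hex bytes 16 84 49 85 c6 c5 12 61 cc is 9 bytes > B = 5, so hash it first: H(key) = 32, then zero-pad to 5 bytes: K' = 32 00 00 00 00.
K' ⊕ ipad = 04 36 36 36 36.  K' ⊕ opad = 6e 5c 5c 5c 5c.
Inner input = (K'⊕ipad) ∥ m = 04 36 36 36 36 ∥ 35 6e.
Inner hash: sum = 4+54+54+54+54+53+110 = 383; mod 256 = 127 → 7f.
Outer input = (K'⊕opad) ∥ inner = 6e 5c 5c 5c 5c ∥ 7f.
Outer hash (tag): sum = 110+92+92+92+92+127 = 605; mod 256 = 93 → 5d.

5d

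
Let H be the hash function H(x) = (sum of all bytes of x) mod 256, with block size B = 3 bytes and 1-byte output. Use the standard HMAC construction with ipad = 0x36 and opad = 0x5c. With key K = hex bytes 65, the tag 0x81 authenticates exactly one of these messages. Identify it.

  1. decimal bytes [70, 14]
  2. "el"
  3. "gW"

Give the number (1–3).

Key hex bytes 65 is 1 byte ≤ B = 3; zero-pad to 3 bytes: K' = 65 00 00.
K' ⊕ ipad = 53 36 36; K' ⊕ opad = 39 5c 5c.
m1: inner = H(53 36 36 46 0e) = 13; tag = H(39 5c 5c 13) = 04
m2: inner = H(53 36 36 65 6c) = 90; tag = H(39 5c 5c 90) = 81 ← matches
m3: inner = H(53 36 36 67 57) = 7d; tag = H(39 5c 5c 7d) = 6e

2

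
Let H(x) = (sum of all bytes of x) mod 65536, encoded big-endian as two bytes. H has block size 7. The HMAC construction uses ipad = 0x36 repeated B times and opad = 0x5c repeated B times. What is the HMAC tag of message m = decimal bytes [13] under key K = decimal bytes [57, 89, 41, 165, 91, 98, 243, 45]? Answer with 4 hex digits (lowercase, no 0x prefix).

02e8

Key decimal bytes [57, 89, 41, 165, 91, 98, 243, 45] = 39 59 29 a5 5b 62 f3 2d is 8 bytes > B = 7, so hash it first: H(key) = 03 3d, then zero-pad to 7 bytes: K' = 03 3d 00 00 00 00 00.
K' ⊕ ipad = 35 0b 36 36 36 36 36.  K' ⊕ opad = 5f 61 5c 5c 5c 5c 5c.
Inner input = (K'⊕ipad) ∥ m = 35 0b 36 36 36 36 36 ∥ 0d.
Inner hash: sum = 53+11+54+54+54+54+54+13 = 347 → 01 5b.
Outer input = (K'⊕opad) ∥ inner = 5f 61 5c 5c 5c 5c 5c ∥ 01 5b.
Outer hash (tag): sum = 95+97+92+92+92+92+92+1+91 = 744 → 02 e8.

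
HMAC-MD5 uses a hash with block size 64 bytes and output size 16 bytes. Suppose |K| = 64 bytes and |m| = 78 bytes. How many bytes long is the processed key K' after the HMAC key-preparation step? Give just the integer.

Key is 64 ≤ 64 bytes, zero-padded: |K'| = 64.

64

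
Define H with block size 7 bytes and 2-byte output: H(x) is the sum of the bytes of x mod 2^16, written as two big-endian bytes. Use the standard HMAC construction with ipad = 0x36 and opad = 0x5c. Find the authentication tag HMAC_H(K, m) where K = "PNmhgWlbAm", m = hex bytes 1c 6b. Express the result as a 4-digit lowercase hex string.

Key "PNmhgWlbAm" = 50 4e 6d 68 67 57 6c 62 41 6d is 10 bytes > B = 7, so hash it first: H(key) = 03 ad, then zero-pad to 7 bytes: K' = 03 ad 00 00 00 00 00.
K' ⊕ ipad = 35 9b 36 36 36 36 36.  K' ⊕ opad = 5f f1 5c 5c 5c 5c 5c.
Inner input = (K'⊕ipad) ∥ m = 35 9b 36 36 36 36 36 ∥ 1c 6b.
Inner hash: sum = 53+155+54+54+54+54+54+28+107 = 613 → 02 65.
Outer input = (K'⊕opad) ∥ inner = 5f f1 5c 5c 5c 5c 5c ∥ 02 65.
Outer hash (tag): sum = 95+241+92+92+92+92+92+2+101 = 899 → 03 83.

0383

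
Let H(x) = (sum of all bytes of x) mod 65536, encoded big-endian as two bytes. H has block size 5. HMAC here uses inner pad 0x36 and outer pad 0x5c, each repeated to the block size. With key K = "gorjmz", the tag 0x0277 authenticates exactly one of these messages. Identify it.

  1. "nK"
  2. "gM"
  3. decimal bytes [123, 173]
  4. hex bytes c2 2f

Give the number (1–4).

1

Key "gorjmz" = 67 6f 72 6a 6d 7a is 6 bytes > B = 5, so hash it first: H(key) = 02 99, then zero-pad to 5 bytes: K' = 02 99 00 00 00.
K' ⊕ ipad = 34 af 36 36 36; K' ⊕ opad = 5e c5 5c 5c 5c.
m1: inner = H(34 af 36 36 36 6e 4b) = 02 3e; tag = H(5e c5 5c 5c 5c 02 3e) = 0277 ← matches
m2: inner = H(34 af 36 36 36 67 4d) = 02 39; tag = H(5e c5 5c 5c 5c 02 39) = 0272
m3: inner = H(34 af 36 36 36 7b ad) = 02 ad; tag = H(5e c5 5c 5c 5c 02 ad) = 02e6
m4: inner = H(34 af 36 36 36 c2 2f) = 02 76; tag = H(5e c5 5c 5c 5c 02 76) = 02af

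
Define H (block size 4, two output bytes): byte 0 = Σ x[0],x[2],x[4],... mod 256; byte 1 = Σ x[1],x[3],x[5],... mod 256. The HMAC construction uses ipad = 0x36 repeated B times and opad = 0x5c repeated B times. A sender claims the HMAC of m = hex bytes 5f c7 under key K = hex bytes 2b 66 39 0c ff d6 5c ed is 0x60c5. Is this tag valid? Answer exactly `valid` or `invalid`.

invalid

Key hex bytes 2b 66 39 0c ff d6 5c ed is 8 bytes > B = 4, so hash it first: H(key) = bf 35, then zero-pad to 4 bytes: K' = bf 35 00 00.
K' ⊕ ipad = 89 03 36 36; K' ⊕ opad = e3 69 5c 5c.
Inner hash: even-index sum = 286 mod 256 = 30; odd-index sum = 256 mod 256 = 0 → 1e 00.
Outer hash (recomputed tag): even-index sum = 349 mod 256 = 93; odd-index sum = 197 mod 256 = 197 → 5d c5.
Recomputed tag = 5dc5; claimed = 60c5 → mismatch.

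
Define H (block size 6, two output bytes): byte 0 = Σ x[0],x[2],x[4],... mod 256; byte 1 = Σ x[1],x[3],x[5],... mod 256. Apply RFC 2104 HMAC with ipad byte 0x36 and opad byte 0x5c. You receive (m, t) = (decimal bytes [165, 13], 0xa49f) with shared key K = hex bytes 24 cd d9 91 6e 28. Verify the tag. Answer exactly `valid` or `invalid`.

invalid

Key hex bytes 24 cd d9 91 6e 28 is exactly B = 6 bytes: K' = 24 cd d9 91 6e 28.
K' ⊕ ipad = 12 fb ef a7 58 1e; K' ⊕ opad = 78 91 85 cd 32 74.
Inner hash: even-index sum = 510 mod 256 = 254; odd-index sum = 461 mod 256 = 205 → fe cd.
Outer hash (recomputed tag): even-index sum = 557 mod 256 = 45; odd-index sum = 671 mod 256 = 159 → 2d 9f.
Recomputed tag = 2d9f; claimed = a49f → mismatch.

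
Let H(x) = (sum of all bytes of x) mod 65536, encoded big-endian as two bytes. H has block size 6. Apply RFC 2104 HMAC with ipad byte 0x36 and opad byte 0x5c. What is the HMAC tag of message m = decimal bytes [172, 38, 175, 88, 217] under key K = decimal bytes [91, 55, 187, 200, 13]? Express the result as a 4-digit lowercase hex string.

Key decimal bytes [91, 55, 187, 200, 13] = 5b 37 bb c8 0d is 5 bytes ≤ B = 6; zero-pad to 6 bytes: K' = 5b 37 bb c8 0d 00.
K' ⊕ ipad = 6d 01 8d fe 3b 36.  K' ⊕ opad = 07 6b e7 94 51 5c.
Inner input = (K'⊕ipad) ∥ m = 6d 01 8d fe 3b 36 ∥ ac 26 af 58 d9.
Inner hash: sum = 109+1+141+254+59+54+172+38+175+88+217 = 1308 → 05 1c.
Outer input = (K'⊕opad) ∥ inner = 07 6b e7 94 51 5c ∥ 05 1c.
Outer hash (tag): sum = 7+107+231+148+81+92+5+28 = 699 → 02 bb.

02bb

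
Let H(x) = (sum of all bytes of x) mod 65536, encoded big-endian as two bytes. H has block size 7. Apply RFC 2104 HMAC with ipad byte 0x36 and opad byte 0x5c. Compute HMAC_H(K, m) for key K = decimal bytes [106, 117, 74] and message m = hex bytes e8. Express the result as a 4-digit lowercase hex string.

02c2

Key decimal bytes [106, 117, 74] = 6a 75 4a is 3 bytes ≤ B = 7; zero-pad to 7 bytes: K' = 6a 75 4a 00 00 00 00.
K' ⊕ ipad = 5c 43 7c 36 36 36 36.  K' ⊕ opad = 36 29 16 5c 5c 5c 5c.
Inner input = (K'⊕ipad) ∥ m = 5c 43 7c 36 36 36 36 ∥ e8.
Inner hash: sum = 92+67+124+54+54+54+54+232 = 731 → 02 db.
Outer input = (K'⊕opad) ∥ inner = 36 29 16 5c 5c 5c 5c ∥ 02 db.
Outer hash (tag): sum = 54+41+22+92+92+92+92+2+219 = 706 → 02 c2.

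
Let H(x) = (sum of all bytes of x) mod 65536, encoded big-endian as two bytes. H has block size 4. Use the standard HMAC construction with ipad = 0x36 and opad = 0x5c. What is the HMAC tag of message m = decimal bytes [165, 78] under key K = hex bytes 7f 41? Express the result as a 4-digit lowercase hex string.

0119

Key hex bytes 7f 41 is 2 bytes ≤ B = 4; zero-pad to 4 bytes: K' = 7f 41 00 00.
K' ⊕ ipad = 49 77 36 36.  K' ⊕ opad = 23 1d 5c 5c.
Inner input = (K'⊕ipad) ∥ m = 49 77 36 36 ∥ a5 4e.
Inner hash: sum = 73+119+54+54+165+78 = 543 → 02 1f.
Outer input = (K'⊕opad) ∥ inner = 23 1d 5c 5c ∥ 02 1f.
Outer hash (tag): sum = 35+29+92+92+2+31 = 281 → 01 19.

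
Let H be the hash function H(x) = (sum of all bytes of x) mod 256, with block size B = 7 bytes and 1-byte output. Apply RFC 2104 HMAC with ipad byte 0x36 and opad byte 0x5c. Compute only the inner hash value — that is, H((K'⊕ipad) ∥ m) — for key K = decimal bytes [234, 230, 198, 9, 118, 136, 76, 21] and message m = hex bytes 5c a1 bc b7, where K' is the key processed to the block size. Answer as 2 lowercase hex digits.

7c

Key decimal bytes [234, 230, 198, 9, 118, 136, 76, 21] = ea e6 c6 09 76 88 4c 15 is 8 bytes > B = 7, so hash it first: H(key) = fe, then zero-pad to 7 bytes: K' = fe 00 00 00 00 00 00.
K' ⊕ ipad = c8 36 36 36 36 36 36.
Inner input = c8 36 36 36 36 36 36 ∥ 5c a1 bc b7.
Inner hash: sum = 200+54+54+54+54+54+54+92+161+188+183 = 1148; mod 256 = 124 → 7c.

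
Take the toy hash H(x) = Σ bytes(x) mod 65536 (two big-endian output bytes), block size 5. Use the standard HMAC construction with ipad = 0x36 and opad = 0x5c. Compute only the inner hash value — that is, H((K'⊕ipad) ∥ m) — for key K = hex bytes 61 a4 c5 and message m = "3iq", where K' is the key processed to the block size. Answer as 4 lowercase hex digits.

0355

Key hex bytes 61 a4 c5 is 3 bytes ≤ B = 5; zero-pad to 5 bytes: K' = 61 a4 c5 00 00.
K' ⊕ ipad = 57 92 f3 36 36.
Inner input = 57 92 f3 36 36 ∥ 33 69 71.
Inner hash: sum = 87+146+243+54+54+51+105+113 = 853 → 03 55.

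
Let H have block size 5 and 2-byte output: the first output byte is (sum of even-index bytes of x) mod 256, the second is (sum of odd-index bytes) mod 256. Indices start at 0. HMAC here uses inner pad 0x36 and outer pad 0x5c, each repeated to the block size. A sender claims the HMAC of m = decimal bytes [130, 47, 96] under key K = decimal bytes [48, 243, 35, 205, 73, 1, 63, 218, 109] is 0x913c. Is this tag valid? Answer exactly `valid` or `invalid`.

valid

Key decimal bytes [48, 243, 35, 205, 73, 1, 63, 218, 109] = 30 f3 23 cd 49 01 3f da 6d is 9 bytes > B = 5, so hash it first: H(key) = 48 9b, then zero-pad to 5 bytes: K' = 48 9b 00 00 00.
K' ⊕ ipad = 7e ad 36 36 36; K' ⊕ opad = 14 c7 5c 5c 5c.
Inner hash: even-index sum = 281 mod 256 = 25; odd-index sum = 453 mod 256 = 197 → 19 c5.
Outer hash (recomputed tag): even-index sum = 401 mod 256 = 145; odd-index sum = 316 mod 256 = 60 → 91 3c.
Recomputed tag = 913c; claimed = 913c → match.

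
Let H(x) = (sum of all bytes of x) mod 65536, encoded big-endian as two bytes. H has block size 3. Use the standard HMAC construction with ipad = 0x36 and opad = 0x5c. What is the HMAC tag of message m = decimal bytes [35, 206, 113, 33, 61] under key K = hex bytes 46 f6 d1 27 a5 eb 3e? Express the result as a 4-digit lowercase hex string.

Key hex bytes 46 f6 d1 27 a5 eb 3e is 7 bytes > B = 3, so hash it first: H(key) = 04 02, then zero-pad to 3 bytes: K' = 04 02 00.
K' ⊕ ipad = 32 34 36.  K' ⊕ opad = 58 5e 5c.
Inner input = (K'⊕ipad) ∥ m = 32 34 36 ∥ 23 ce 71 21 3d.
Inner hash: sum = 50+52+54+35+206+113+33+61 = 604 → 02 5c.
Outer input = (K'⊕opad) ∥ inner = 58 5e 5c ∥ 02 5c.
Outer hash (tag): sum = 88+94+92+2+92 = 368 → 01 70.

0170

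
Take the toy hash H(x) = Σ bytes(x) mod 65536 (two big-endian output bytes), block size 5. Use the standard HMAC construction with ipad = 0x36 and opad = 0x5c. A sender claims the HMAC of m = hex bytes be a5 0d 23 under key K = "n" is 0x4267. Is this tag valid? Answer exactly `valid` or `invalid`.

invalid

Key "n" = 6e is 1 byte ≤ B = 5; zero-pad to 5 bytes: K' = 6e 00 00 00 00.
K' ⊕ ipad = 58 36 36 36 36; K' ⊕ opad = 32 5c 5c 5c 5c.
Inner hash: sum = 88+54+54+54+54+190+165+13+35 = 707 → 02 c3.
Outer hash (recomputed tag): sum = 50+92+92+92+92+2+195 = 615 → 02 67.
Recomputed tag = 0267; claimed = 4267 → mismatch.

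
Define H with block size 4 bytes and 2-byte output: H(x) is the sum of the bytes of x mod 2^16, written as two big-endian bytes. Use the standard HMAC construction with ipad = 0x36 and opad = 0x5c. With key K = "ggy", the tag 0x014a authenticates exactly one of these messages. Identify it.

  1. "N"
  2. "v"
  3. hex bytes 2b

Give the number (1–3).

Key "ggy" = 67 67 79 is 3 bytes ≤ B = 4; zero-pad to 4 bytes: K' = 67 67 79 00.
K' ⊕ ipad = 51 51 4f 36; K' ⊕ opad = 3b 3b 25 5c.
m1: inner = H(51 51 4f 36 4e) = 01 75; tag = H(3b 3b 25 5c 01 75) = 016d
m2: inner = H(51 51 4f 36 76) = 01 9d; tag = H(3b 3b 25 5c 01 9d) = 0195
m3: inner = H(51 51 4f 36 2b) = 01 52; tag = H(3b 3b 25 5c 01 52) = 014a ← matches

3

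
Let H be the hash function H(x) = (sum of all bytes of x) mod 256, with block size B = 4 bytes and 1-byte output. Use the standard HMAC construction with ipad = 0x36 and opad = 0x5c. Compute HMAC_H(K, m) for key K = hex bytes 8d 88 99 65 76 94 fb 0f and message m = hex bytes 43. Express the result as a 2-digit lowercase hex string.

Key hex bytes 8d 88 99 65 76 94 fb 0f is 8 bytes > B = 4, so hash it first: H(key) = 27, then zero-pad to 4 bytes: K' = 27 00 00 00.
K' ⊕ ipad = 11 36 36 36.  K' ⊕ opad = 7b 5c 5c 5c.
Inner input = (K'⊕ipad) ∥ m = 11 36 36 36 ∥ 43.
Inner hash: sum = 17+54+54+54+67 = 246 → f6.
Outer input = (K'⊕opad) ∥ inner = 7b 5c 5c 5c ∥ f6.
Outer hash (tag): sum = 123+92+92+92+246 = 645; mod 256 = 133 → 85.

85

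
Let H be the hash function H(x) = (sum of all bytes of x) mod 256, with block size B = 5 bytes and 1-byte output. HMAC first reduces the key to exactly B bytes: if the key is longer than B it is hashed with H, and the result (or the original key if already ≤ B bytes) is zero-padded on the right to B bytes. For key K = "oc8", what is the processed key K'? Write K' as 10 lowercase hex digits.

Key "oc8" = 6f 63 38 is 3 bytes ≤ B = 5; zero-pad to 5 bytes: K' = 6f 63 38 00 00.

6f63380000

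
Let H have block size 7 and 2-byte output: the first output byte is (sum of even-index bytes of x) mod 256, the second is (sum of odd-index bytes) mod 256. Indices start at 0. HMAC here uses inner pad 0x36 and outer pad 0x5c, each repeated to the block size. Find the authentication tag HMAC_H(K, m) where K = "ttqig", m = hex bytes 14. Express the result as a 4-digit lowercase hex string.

Key "ttqig" = 74 74 71 69 67 is 5 bytes ≤ B = 7; zero-pad to 7 bytes: K' = 74 74 71 69 67 00 00.
K' ⊕ ipad = 42 42 47 5f 51 36 36.  K' ⊕ opad = 28 28 2d 35 3b 5c 5c.
Inner input = (K'⊕ipad) ∥ m = 42 42 47 5f 51 36 36 ∥ 14.
Inner hash: even-index sum = 272 mod 256 = 16; odd-index sum = 235 mod 256 = 235 → 10 eb.
Outer input = (K'⊕opad) ∥ inner = 28 28 2d 35 3b 5c 5c ∥ 10 eb.
Outer hash (tag): even-index sum = 471 mod 256 = 215; odd-index sum = 201 mod 256 = 201 → d7 c9.

d7c9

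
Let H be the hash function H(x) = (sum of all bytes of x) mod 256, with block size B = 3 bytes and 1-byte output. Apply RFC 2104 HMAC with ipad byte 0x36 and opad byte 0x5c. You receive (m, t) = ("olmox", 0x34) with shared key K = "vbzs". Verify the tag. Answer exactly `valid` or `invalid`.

Key "vbzs" = 76 62 7a 73 is 4 bytes > B = 3, so hash it first: H(key) = c5, then zero-pad to 3 bytes: K' = c5 00 00.
K' ⊕ ipad = f3 36 36; K' ⊕ opad = 99 5c 5c.
Inner hash: sum = 243+54+54+111+108+109+111+120 = 910; mod 256 = 142 → 8e.
Outer hash (recomputed tag): sum = 153+92+92+142 = 479; mod 256 = 223 → df.
Recomputed tag = df; claimed = 34 → mismatch.

invalid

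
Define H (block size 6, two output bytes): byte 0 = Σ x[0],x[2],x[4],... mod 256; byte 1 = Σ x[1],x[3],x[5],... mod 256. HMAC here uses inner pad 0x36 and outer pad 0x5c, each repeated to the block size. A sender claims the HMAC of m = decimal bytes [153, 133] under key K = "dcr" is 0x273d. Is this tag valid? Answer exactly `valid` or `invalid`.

valid

Key "dcr" = 64 63 72 is 3 bytes ≤ B = 6; zero-pad to 6 bytes: K' = 64 63 72 00 00 00.
K' ⊕ ipad = 52 55 44 36 36 36; K' ⊕ opad = 38 3f 2e 5c 5c 5c.
Inner hash: even-index sum = 357 mod 256 = 101; odd-index sum = 326 mod 256 = 70 → 65 46.
Outer hash (recomputed tag): even-index sum = 295 mod 256 = 39; odd-index sum = 317 mod 256 = 61 → 27 3d.
Recomputed tag = 273d; claimed = 273d → match.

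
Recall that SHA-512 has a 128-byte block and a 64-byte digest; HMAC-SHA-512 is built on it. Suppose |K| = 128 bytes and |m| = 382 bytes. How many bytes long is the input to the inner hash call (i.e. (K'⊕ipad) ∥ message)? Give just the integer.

Key is 128 ≤ 128 bytes, zero-padded: |K'| = 128.
Inner input = (K'⊕ipad) ∥ m → 128 + 382 = 510 bytes.

510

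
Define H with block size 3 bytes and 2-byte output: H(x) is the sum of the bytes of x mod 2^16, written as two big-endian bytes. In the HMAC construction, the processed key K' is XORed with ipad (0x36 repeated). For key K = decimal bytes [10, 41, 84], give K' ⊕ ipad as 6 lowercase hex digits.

3c1f62

Key decimal bytes [10, 41, 84] = 0a 29 54 is exactly B = 3 bytes: K' = 0a 29 54.
XOR each byte with 0x36: 0a⊕36=3c, 29⊕36=1f, 54⊕36=62.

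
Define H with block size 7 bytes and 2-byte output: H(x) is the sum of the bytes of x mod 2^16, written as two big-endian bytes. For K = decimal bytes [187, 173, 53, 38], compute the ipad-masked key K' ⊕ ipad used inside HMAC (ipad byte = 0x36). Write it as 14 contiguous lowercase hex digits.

8d9b0310363636

Key decimal bytes [187, 173, 53, 38] = bb ad 35 26 is 4 bytes ≤ B = 7; zero-pad to 7 bytes: K' = bb ad 35 26 00 00 00.
XOR each byte with 0x36: bb⊕36=8d, ad⊕36=9b, 35⊕36=03, 26⊕36=10, 00⊕36=36, 00⊕36=36, 00⊕36=36.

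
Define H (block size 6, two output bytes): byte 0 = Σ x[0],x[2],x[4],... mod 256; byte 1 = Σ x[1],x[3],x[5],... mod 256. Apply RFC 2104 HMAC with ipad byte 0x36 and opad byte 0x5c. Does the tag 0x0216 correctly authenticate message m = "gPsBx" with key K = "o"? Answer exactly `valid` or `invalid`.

invalid

Key "o" = 6f is 1 byte ≤ B = 6; zero-pad to 6 bytes: K' = 6f 00 00 00 00 00.
K' ⊕ ipad = 59 36 36 36 36 36; K' ⊕ opad = 33 5c 5c 5c 5c 5c.
Inner hash: even-index sum = 535 mod 256 = 23; odd-index sum = 308 mod 256 = 52 → 17 34.
Outer hash (recomputed tag): even-index sum = 258 mod 256 = 2; odd-index sum = 328 mod 256 = 72 → 02 48.
Recomputed tag = 0248; claimed = 0216 → mismatch.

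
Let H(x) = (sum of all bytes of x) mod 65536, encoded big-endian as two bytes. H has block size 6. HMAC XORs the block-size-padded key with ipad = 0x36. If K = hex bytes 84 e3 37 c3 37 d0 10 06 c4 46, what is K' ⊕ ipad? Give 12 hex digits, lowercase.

32be36363636

Key hex bytes 84 e3 37 c3 37 d0 10 06 c4 46 is 10 bytes > B = 6, so hash it first: H(key) = 04 88, then zero-pad to 6 bytes: K' = 04 88 00 00 00 00.
XOR each byte with 0x36: 04⊕36=32, 88⊕36=be, 00⊕36=36, 00⊕36=36, 00⊕36=36, 00⊕36=36.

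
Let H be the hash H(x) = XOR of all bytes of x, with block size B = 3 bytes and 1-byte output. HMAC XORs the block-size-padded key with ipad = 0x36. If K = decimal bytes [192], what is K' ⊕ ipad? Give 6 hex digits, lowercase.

Key decimal bytes [192] = c0 is 1 byte ≤ B = 3; zero-pad to 3 bytes: K' = c0 00 00.
XOR each byte with 0x36: c0⊕36=f6, 00⊕36=36, 00⊕36=36.

f63636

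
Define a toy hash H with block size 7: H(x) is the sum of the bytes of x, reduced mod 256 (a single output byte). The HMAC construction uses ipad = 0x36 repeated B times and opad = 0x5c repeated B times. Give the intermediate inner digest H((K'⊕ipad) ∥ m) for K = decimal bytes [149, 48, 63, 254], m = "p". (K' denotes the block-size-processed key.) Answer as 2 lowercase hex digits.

Key decimal bytes [149, 48, 63, 254] = 95 30 3f fe is 4 bytes ≤ B = 7; zero-pad to 7 bytes: K' = 95 30 3f fe 00 00 00.
K' ⊕ ipad = a3 06 09 c8 36 36 36.
Inner input = a3 06 09 c8 36 36 36 ∥ 70.
Inner hash: sum = 163+6+9+200+54+54+54+112 = 652; mod 256 = 140 → 8c.

8c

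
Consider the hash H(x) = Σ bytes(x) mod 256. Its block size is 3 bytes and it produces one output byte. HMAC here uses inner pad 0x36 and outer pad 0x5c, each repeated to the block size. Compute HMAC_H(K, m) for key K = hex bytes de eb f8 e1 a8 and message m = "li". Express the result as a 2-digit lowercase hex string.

8b

Key hex bytes de eb f8 e1 a8 is 5 bytes > B = 3, so hash it first: H(key) = 4a, then zero-pad to 3 bytes: K' = 4a 00 00.
K' ⊕ ipad = 7c 36 36.  K' ⊕ opad = 16 5c 5c.
Inner input = (K'⊕ipad) ∥ m = 7c 36 36 ∥ 6c 69.
Inner hash: sum = 124+54+54+108+105 = 445; mod 256 = 189 → bd.
Outer input = (K'⊕opad) ∥ inner = 16 5c 5c ∥ bd.
Outer hash (tag): sum = 22+92+92+189 = 395; mod 256 = 139 → 8b.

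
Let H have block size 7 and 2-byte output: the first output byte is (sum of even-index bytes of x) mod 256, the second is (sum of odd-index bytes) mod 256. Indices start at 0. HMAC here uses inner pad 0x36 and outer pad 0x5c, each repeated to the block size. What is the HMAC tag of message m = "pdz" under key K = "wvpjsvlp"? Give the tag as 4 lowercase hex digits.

Key "wvpjsvlp" = 77 76 70 6a 73 76 6c 70 is 8 bytes > B = 7, so hash it first: H(key) = c6 c6, then zero-pad to 7 bytes: K' = c6 c6 00 00 00 00 00.
K' ⊕ ipad = f0 f0 36 36 36 36 36.  K' ⊕ opad = 9a 9a 5c 5c 5c 5c 5c.
Inner input = (K'⊕ipad) ∥ m = f0 f0 36 36 36 36 36 ∥ 70 64 7a.
Inner hash: even-index sum = 502 mod 256 = 246; odd-index sum = 582 mod 256 = 70 → f6 46.
Outer input = (K'⊕opad) ∥ inner = 9a 9a 5c 5c 5c 5c 5c ∥ f6 46.
Outer hash (tag): even-index sum = 500 mod 256 = 244; odd-index sum = 584 mod 256 = 72 → f4 48.

f448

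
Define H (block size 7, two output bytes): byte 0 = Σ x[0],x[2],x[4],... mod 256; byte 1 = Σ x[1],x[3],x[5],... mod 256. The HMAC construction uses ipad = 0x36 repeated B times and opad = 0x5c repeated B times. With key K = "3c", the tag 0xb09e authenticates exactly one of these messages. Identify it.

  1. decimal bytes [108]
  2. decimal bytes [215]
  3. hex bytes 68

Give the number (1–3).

1

Key "3c" = 33 63 is 2 bytes ≤ B = 7; zero-pad to 7 bytes: K' = 33 63 00 00 00 00 00.
K' ⊕ ipad = 05 55 36 36 36 36 36; K' ⊕ opad = 6f 3f 5c 5c 5c 5c 5c.
m1: inner = H(05 55 36 36 36 36 36 6c) = a7 2d; tag = H(6f 3f 5c 5c 5c 5c 5c a7 2d) = b09e ← matches
m2: inner = H(05 55 36 36 36 36 36 d7) = a7 98; tag = H(6f 3f 5c 5c 5c 5c 5c a7 98) = 1b9e
m3: inner = H(05 55 36 36 36 36 36 68) = a7 29; tag = H(6f 3f 5c 5c 5c 5c 5c a7 29) = ac9e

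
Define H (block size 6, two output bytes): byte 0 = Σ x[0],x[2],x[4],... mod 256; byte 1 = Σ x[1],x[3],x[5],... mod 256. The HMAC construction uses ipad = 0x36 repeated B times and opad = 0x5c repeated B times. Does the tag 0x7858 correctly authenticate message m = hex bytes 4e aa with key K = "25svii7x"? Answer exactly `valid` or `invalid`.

Key "25svii7x" = 32 35 73 76 69 69 37 78 is 8 bytes > B = 6, so hash it first: H(key) = 45 8c, then zero-pad to 6 bytes: K' = 45 8c 00 00 00 00.
K' ⊕ ipad = 73 ba 36 36 36 36; K' ⊕ opad = 19 d0 5c 5c 5c 5c.
Inner hash: even-index sum = 301 mod 256 = 45; odd-index sum = 464 mod 256 = 208 → 2d d0.
Outer hash (recomputed tag): even-index sum = 254 mod 256 = 254; odd-index sum = 600 mod 256 = 88 → fe 58.
Recomputed tag = fe58; claimed = 7858 → mismatch.

invalid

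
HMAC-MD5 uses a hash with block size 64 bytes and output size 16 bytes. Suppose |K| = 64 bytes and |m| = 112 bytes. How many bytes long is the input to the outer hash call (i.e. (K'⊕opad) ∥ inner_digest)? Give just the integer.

80

Key is 64 ≤ 64 bytes, zero-padded: |K'| = 64.
Outer input = (K'⊕opad) ∥ H(inner) → 64 + 16 = 80 bytes.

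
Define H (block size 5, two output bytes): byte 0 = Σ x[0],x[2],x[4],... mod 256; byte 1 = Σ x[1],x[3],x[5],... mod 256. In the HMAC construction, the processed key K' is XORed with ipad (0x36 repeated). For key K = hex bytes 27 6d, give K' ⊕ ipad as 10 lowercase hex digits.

115b363636

Key hex bytes 27 6d is 2 bytes ≤ B = 5; zero-pad to 5 bytes: K' = 27 6d 00 00 00.
XOR each byte with 0x36: 27⊕36=11, 6d⊕36=5b, 00⊕36=36, 00⊕36=36, 00⊕36=36.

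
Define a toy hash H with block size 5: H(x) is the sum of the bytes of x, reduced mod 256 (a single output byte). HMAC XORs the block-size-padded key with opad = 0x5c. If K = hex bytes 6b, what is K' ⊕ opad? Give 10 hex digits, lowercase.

Key hex bytes 6b is 1 byte ≤ B = 5; zero-pad to 5 bytes: K' = 6b 00 00 00 00.
XOR each byte with 0x5c: 6b⊕5c=37, 00⊕5c=5c, 00⊕5c=5c, 00⊕5c=5c, 00⊕5c=5c.

375c5c5c5c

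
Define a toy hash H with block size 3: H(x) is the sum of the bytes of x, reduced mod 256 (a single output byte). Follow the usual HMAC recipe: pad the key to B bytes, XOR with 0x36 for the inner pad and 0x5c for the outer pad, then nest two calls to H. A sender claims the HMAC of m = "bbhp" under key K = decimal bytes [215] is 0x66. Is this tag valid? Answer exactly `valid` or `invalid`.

invalid

Key decimal bytes [215] = d7 is 1 byte ≤ B = 3; zero-pad to 3 bytes: K' = d7 00 00.
K' ⊕ ipad = e1 36 36; K' ⊕ opad = 8b 5c 5c.
Inner hash: sum = 225+54+54+98+98+104+112 = 745; mod 256 = 233 → e9.
Outer hash (recomputed tag): sum = 139+92+92+233 = 556; mod 256 = 44 → 2c.
Recomputed tag = 2c; claimed = 66 → mismatch.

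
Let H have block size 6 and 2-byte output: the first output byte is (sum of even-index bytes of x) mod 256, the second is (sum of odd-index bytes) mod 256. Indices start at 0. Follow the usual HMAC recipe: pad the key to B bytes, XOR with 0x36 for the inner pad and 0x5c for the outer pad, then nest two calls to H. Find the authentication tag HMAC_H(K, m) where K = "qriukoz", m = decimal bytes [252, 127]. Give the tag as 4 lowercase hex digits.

8c0d

Key "qriukoz" = 71 72 69 75 6b 6f 7a is 7 bytes > B = 6, so hash it first: H(key) = bf 56, then zero-pad to 6 bytes: K' = bf 56 00 00 00 00.
K' ⊕ ipad = 89 60 36 36 36 36.  K' ⊕ opad = e3 0a 5c 5c 5c 5c.
Inner input = (K'⊕ipad) ∥ m = 89 60 36 36 36 36 ∥ fc 7f.
Inner hash: even-index sum = 497 mod 256 = 241; odd-index sum = 331 mod 256 = 75 → f1 4b.
Outer input = (K'⊕opad) ∥ inner = e3 0a 5c 5c 5c 5c ∥ f1 4b.
Outer hash (tag): even-index sum = 652 mod 256 = 140; odd-index sum = 269 mod 256 = 13 → 8c 0d.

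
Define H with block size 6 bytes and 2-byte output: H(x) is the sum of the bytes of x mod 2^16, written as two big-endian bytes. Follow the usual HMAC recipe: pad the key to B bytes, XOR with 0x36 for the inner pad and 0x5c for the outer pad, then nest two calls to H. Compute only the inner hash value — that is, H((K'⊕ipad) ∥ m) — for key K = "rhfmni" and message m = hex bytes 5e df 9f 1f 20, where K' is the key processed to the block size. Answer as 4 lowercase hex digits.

041f

Key "rhfmni" = 72 68 66 6d 6e 69 is exactly B = 6 bytes: K' = 72 68 66 6d 6e 69.
K' ⊕ ipad = 44 5e 50 5b 58 5f.
Inner input = 44 5e 50 5b 58 5f ∥ 5e df 9f 1f 20.
Inner hash: sum = 68+94+80+91+88+95+94+223+159+31+32 = 1055 → 04 1f.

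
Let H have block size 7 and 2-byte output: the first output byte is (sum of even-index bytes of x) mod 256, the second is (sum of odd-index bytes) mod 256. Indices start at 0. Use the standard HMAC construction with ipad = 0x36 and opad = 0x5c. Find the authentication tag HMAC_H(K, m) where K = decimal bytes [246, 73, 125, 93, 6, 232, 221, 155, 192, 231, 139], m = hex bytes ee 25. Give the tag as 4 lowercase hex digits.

Key decimal bytes [246, 73, 125, 93, 6, 232, 221, 155, 192, 231, 139] = f6 49 7d 5d 06 e8 dd 9b c0 e7 8b is 11 bytes > B = 7, so hash it first: H(key) = a1 10, then zero-pad to 7 bytes: K' = a1 10 00 00 00 00 00.
K' ⊕ ipad = 97 26 36 36 36 36 36.  K' ⊕ opad = fd 4c 5c 5c 5c 5c 5c.
Inner input = (K'⊕ipad) ∥ m = 97 26 36 36 36 36 36 ∥ ee 25.
Inner hash: even-index sum = 350 mod 256 = 94; odd-index sum = 384 mod 256 = 128 → 5e 80.
Outer input = (K'⊕opad) ∥ inner = fd 4c 5c 5c 5c 5c 5c ∥ 5e 80.
Outer hash (tag): even-index sum = 657 mod 256 = 145; odd-index sum = 354 mod 256 = 98 → 91 62.

9162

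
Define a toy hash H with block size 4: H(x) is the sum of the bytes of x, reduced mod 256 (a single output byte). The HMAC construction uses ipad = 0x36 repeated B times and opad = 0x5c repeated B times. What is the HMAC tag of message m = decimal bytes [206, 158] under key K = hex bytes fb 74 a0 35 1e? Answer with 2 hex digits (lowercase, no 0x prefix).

Key hex bytes fb 74 a0 35 1e is 5 bytes > B = 4, so hash it first: H(key) = 62, then zero-pad to 4 bytes: K' = 62 00 00 00.
K' ⊕ ipad = 54 36 36 36.  K' ⊕ opad = 3e 5c 5c 5c.
Inner input = (K'⊕ipad) ∥ m = 54 36 36 36 ∥ ce 9e.
Inner hash: sum = 84+54+54+54+206+158 = 610; mod 256 = 98 → 62.
Outer input = (K'⊕opad) ∥ inner = 3e 5c 5c 5c ∥ 62.
Outer hash (tag): sum = 62+92+92+92+98 = 436; mod 256 = 180 → b4.

b4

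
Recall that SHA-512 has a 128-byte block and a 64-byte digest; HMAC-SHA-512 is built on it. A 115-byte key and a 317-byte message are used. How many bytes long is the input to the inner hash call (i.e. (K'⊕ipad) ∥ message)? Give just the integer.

445

Key is 115 ≤ 128 bytes, zero-padded: |K'| = 128.
Inner input = (K'⊕ipad) ∥ m → 128 + 317 = 445 bytes.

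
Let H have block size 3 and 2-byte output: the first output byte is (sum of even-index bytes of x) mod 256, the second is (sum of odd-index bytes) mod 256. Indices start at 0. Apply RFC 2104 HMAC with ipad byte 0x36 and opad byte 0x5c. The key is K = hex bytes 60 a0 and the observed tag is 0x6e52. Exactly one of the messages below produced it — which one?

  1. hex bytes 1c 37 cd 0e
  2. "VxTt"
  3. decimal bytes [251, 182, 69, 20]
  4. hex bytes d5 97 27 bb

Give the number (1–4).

Key hex bytes 60 a0 is 2 bytes ≤ B = 3; zero-pad to 3 bytes: K' = 60 a0 00.
K' ⊕ ipad = 56 96 36; K' ⊕ opad = 3c fc 5c.
m1: inner = H(56 96 36 1c 37 cd 0e) = d1 7f; tag = H(3c fc 5c d1 7f) = 17cd
m2: inner = H(56 96 36 56 78 54 74) = 78 40; tag = H(3c fc 5c 78 40) = d874
m3: inner = H(56 96 36 fb b6 45 14) = 56 d6; tag = H(3c fc 5c 56 d6) = 6e52 ← matches
m4: inner = H(56 96 36 d5 97 27 bb) = de 92; tag = H(3c fc 5c de 92) = 2ada

3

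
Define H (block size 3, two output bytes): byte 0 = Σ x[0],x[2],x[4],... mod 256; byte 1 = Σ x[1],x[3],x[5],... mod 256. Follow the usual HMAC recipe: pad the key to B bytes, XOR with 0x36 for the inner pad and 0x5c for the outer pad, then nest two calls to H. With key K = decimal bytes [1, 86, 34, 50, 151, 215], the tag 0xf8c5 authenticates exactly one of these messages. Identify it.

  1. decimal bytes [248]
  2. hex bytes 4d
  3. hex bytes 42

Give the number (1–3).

Key decimal bytes [1, 86, 34, 50, 151, 215] = 01 56 22 32 97 d7 is 6 bytes > B = 3, so hash it first: H(key) = ba 5f, then zero-pad to 3 bytes: K' = ba 5f 00.
K' ⊕ ipad = 8c 69 36; K' ⊕ opad = e6 03 5c.
m1: inner = H(8c 69 36 f8) = c2 61; tag = H(e6 03 5c c2 61) = a3c5
m2: inner = H(8c 69 36 4d) = c2 b6; tag = H(e6 03 5c c2 b6) = f8c5 ← matches
m3: inner = H(8c 69 36 42) = c2 ab; tag = H(e6 03 5c c2 ab) = edc5

2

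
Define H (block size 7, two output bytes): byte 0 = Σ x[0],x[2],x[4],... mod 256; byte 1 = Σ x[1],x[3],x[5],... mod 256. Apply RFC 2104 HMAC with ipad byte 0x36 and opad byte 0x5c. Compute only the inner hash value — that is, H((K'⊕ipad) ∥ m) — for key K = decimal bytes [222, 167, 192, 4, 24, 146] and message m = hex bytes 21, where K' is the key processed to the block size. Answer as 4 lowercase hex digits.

Key decimal bytes [222, 167, 192, 4, 24, 146] = de a7 c0 04 18 92 is 6 bytes ≤ B = 7; zero-pad to 7 bytes: K' = de a7 c0 04 18 92 00.
K' ⊕ ipad = e8 91 f6 32 2e a4 36.
Inner input = e8 91 f6 32 2e a4 36 ∥ 21.
Inner hash: even-index sum = 578 mod 256 = 66; odd-index sum = 392 mod 256 = 136 → 42 88.

4288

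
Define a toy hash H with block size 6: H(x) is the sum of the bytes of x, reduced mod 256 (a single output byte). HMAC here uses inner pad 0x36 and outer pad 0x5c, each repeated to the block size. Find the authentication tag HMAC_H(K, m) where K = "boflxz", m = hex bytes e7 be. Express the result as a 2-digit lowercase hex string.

Key "boflxz" = 62 6f 66 6c 78 7a is exactly B = 6 bytes: K' = 62 6f 66 6c 78 7a.
K' ⊕ ipad = 54 59 50 5a 4e 4c.  K' ⊕ opad = 3e 33 3a 30 24 26.
Inner input = (K'⊕ipad) ∥ m = 54 59 50 5a 4e 4c ∥ e7 be.
Inner hash: sum = 84+89+80+90+78+76+231+190 = 918; mod 256 = 150 → 96.
Outer input = (K'⊕opad) ∥ inner = 3e 33 3a 30 24 26 ∥ 96.
Outer hash (tag): sum = 62+51+58+48+36+38+150 = 443; mod 256 = 187 → bb.

bb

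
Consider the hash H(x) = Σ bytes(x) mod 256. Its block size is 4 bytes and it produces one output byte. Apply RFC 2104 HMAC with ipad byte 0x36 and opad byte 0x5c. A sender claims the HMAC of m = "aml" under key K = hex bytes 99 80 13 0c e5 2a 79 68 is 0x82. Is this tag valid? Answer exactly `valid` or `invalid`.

Key hex bytes 99 80 13 0c e5 2a 79 68 is 8 bytes > B = 4, so hash it first: H(key) = 28, then zero-pad to 4 bytes: K' = 28 00 00 00.
K' ⊕ ipad = 1e 36 36 36; K' ⊕ opad = 74 5c 5c 5c.
Inner hash: sum = 30+54+54+54+97+109+108 = 506; mod 256 = 250 → fa.
Outer hash (recomputed tag): sum = 116+92+92+92+250 = 642; mod 256 = 130 → 82.
Recomputed tag = 82; claimed = 82 → match.

valid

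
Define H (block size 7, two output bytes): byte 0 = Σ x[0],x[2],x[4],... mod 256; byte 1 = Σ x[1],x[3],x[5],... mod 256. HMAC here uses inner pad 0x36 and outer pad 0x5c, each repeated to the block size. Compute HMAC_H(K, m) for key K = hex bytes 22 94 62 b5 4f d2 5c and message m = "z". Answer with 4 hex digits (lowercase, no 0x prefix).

528a

Key hex bytes 22 94 62 b5 4f d2 5c is exactly B = 7 bytes: K' = 22 94 62 b5 4f d2 5c.
K' ⊕ ipad = 14 a2 54 83 79 e4 6a.  K' ⊕ opad = 7e c8 3e e9 13 8e 00.
Inner input = (K'⊕ipad) ∥ m = 14 a2 54 83 79 e4 6a ∥ 7a.
Inner hash: even-index sum = 331 mod 256 = 75; odd-index sum = 643 mod 256 = 131 → 4b 83.
Outer input = (K'⊕opad) ∥ inner = 7e c8 3e e9 13 8e 00 ∥ 4b 83.
Outer hash (tag): even-index sum = 338 mod 256 = 82; odd-index sum = 650 mod 256 = 138 → 52 8a.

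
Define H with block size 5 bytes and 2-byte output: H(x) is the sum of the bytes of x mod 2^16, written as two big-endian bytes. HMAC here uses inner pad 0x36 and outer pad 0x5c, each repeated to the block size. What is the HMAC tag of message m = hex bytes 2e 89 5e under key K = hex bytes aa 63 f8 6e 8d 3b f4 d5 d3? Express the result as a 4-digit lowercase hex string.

02c5

Key hex bytes aa 63 f8 6e 8d 3b f4 d5 d3 is 9 bytes > B = 5, so hash it first: H(key) = 05 d7, then zero-pad to 5 bytes: K' = 05 d7 00 00 00.
K' ⊕ ipad = 33 e1 36 36 36.  K' ⊕ opad = 59 8b 5c 5c 5c.
Inner input = (K'⊕ipad) ∥ m = 33 e1 36 36 36 ∥ 2e 89 5e.
Inner hash: sum = 51+225+54+54+54+46+137+94 = 715 → 02 cb.
Outer input = (K'⊕opad) ∥ inner = 59 8b 5c 5c 5c ∥ 02 cb.
Outer hash (tag): sum = 89+139+92+92+92+2+203 = 709 → 02 c5.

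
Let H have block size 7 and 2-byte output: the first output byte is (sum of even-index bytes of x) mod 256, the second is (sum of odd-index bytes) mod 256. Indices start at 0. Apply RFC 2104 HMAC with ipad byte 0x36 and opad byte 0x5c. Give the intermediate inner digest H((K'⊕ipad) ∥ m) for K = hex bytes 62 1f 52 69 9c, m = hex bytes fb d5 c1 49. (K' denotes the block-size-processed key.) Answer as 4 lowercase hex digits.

b67a

Key hex bytes 62 1f 52 69 9c is 5 bytes ≤ B = 7; zero-pad to 7 bytes: K' = 62 1f 52 69 9c 00 00.
K' ⊕ ipad = 54 29 64 5f aa 36 36.
Inner input = 54 29 64 5f aa 36 36 ∥ fb d5 c1 49.
Inner hash: even-index sum = 694 mod 256 = 182; odd-index sum = 634 mod 256 = 122 → b6 7a.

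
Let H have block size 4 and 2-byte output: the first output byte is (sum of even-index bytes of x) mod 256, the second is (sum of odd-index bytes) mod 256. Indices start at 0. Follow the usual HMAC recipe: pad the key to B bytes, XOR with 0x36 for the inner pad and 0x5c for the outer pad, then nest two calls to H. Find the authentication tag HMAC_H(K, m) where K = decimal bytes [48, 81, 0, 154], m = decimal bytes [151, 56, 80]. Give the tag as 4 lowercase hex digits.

eb1e

Key decimal bytes [48, 81, 0, 154] = 30 51 00 9a is exactly B = 4 bytes: K' = 30 51 00 9a.
K' ⊕ ipad = 06 67 36 ac.  K' ⊕ opad = 6c 0d 5c c6.
Inner input = (K'⊕ipad) ∥ m = 06 67 36 ac ∥ 97 38 50.
Inner hash: even-index sum = 291 mod 256 = 35; odd-index sum = 331 mod 256 = 75 → 23 4b.
Outer input = (K'⊕opad) ∥ inner = 6c 0d 5c c6 ∥ 23 4b.
Outer hash (tag): even-index sum = 235 mod 256 = 235; odd-index sum = 286 mod 256 = 30 → eb 1e.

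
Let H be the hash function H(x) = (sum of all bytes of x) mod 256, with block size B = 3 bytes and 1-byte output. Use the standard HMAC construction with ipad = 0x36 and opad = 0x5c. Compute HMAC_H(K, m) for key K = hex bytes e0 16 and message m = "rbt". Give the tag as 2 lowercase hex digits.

d6

Key hex bytes e0 16 is 2 bytes ≤ B = 3; zero-pad to 3 bytes: K' = e0 16 00.
K' ⊕ ipad = d6 20 36.  K' ⊕ opad = bc 4a 5c.
Inner input = (K'⊕ipad) ∥ m = d6 20 36 ∥ 72 62 74.
Inner hash: sum = 214+32+54+114+98+116 = 628; mod 256 = 116 → 74.
Outer input = (K'⊕opad) ∥ inner = bc 4a 5c ∥ 74.
Outer hash (tag): sum = 188+74+92+116 = 470; mod 256 = 214 → d6.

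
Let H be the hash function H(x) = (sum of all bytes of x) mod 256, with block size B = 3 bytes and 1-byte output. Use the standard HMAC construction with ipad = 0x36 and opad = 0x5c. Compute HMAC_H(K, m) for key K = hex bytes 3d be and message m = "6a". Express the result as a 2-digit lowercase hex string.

Key hex bytes 3d be is 2 bytes ≤ B = 3; zero-pad to 3 bytes: K' = 3d be 00.
K' ⊕ ipad = 0b 88 36.  K' ⊕ opad = 61 e2 5c.
Inner input = (K'⊕ipad) ∥ m = 0b 88 36 ∥ 36 61.
Inner hash: sum = 11+136+54+54+97 = 352; mod 256 = 96 → 60.
Outer input = (K'⊕opad) ∥ inner = 61 e2 5c ∥ 60.
Outer hash (tag): sum = 97+226+92+96 = 511; mod 256 = 255 → ff.

ff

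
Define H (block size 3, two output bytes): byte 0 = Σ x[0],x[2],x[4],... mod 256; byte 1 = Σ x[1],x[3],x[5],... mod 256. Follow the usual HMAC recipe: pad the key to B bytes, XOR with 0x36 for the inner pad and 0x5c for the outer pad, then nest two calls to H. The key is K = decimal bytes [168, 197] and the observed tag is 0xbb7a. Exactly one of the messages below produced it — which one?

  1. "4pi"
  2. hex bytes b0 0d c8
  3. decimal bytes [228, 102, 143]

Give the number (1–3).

Key decimal bytes [168, 197] = a8 c5 is 2 bytes ≤ B = 3; zero-pad to 3 bytes: K' = a8 c5 00.
K' ⊕ ipad = 9e f3 36; K' ⊕ opad = f4 99 5c.
m1: inner = H(9e f3 36 34 70 69) = 44 90; tag = H(f4 99 5c 44 90) = e0dd
m2: inner = H(9e f3 36 b0 0d c8) = e1 6b; tag = H(f4 99 5c e1 6b) = bb7a ← matches
m3: inner = H(9e f3 36 e4 66 8f) = 3a 66; tag = H(f4 99 5c 3a 66) = b6d3

2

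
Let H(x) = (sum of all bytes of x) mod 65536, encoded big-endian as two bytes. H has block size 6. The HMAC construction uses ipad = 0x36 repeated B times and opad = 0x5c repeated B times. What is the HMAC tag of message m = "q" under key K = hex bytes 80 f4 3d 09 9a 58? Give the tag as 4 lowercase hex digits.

0354

Key hex bytes 80 f4 3d 09 9a 58 is exactly B = 6 bytes: K' = 80 f4 3d 09 9a 58.
K' ⊕ ipad = b6 c2 0b 3f ac 6e.  K' ⊕ opad = dc a8 61 55 c6 04.
Inner input = (K'⊕ipad) ∥ m = b6 c2 0b 3f ac 6e ∥ 71.
Inner hash: sum = 182+194+11+63+172+110+113 = 845 → 03 4d.
Outer input = (K'⊕opad) ∥ inner = dc a8 61 55 c6 04 ∥ 03 4d.
Outer hash (tag): sum = 220+168+97+85+198+4+3+77 = 852 → 03 54.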